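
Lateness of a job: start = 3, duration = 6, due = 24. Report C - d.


Completion = 3 + 6 = 9
Lateness = C - d = 9 - 24
= -15


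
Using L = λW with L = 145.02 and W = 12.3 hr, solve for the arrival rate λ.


Little's law: L = λW → λ = L / W
= 145.02 / 12.3
= 11.79 per hour


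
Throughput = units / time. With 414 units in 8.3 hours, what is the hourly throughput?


Throughput = units / time
= 414 / 8.3
= 49.9 units/hour


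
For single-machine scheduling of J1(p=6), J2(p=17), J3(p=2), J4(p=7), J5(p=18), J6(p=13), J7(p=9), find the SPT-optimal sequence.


SPT: sort by shortest processing time
  J3: p=2
  J1: p=6
  J4: p=7
  J7: p=9
  J6: p=13
  J2: p=17
  J5: p=18
Order: J3 → J1 → J4 → J7 → J6 → J2 → J5


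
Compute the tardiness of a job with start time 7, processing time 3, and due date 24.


Completion = start + processing = 7 + 3 = 10
Tardiness = max(0, C - d) = max(0, 10 - 24)
= max(0, -14)
= 0


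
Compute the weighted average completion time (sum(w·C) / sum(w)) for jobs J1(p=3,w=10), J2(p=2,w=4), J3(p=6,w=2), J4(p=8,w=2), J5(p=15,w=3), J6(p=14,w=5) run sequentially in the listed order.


Completion times:
  J1: C=3, w×C=10×3=30
  J2: C=5, w×C=4×5=20
  J3: C=11, w×C=2×11=22
  J4: C=19, w×C=2×19=38
  J5: C=34, w×C=3×34=102
  J6: C=48, w×C=5×48=240
Sum w×C = 452
Sum w = 26
Weighted avg = 452/26
= 17.38


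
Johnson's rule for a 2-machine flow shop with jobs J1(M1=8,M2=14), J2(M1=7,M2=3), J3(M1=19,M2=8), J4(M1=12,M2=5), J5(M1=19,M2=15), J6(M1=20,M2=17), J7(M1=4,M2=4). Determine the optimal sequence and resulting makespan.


Johnson's rule:
Group 1 (M1≤M2, sort by M1): ['J7', 'J1']
Group 2 (M1>M2, sort desc M2): ['J6', 'J5', 'J3', 'J4', 'J2']
Sequence: J7 → J1 → J6 → J5 → J3 → J4 → J2
Makespan calculation:
  J7: M1 done=4, M2 done=8
  J1: M1 done=12, M2 done=26
  J6: M1 done=32, M2 done=49
  J5: M1 done=51, M2 done=66
  J3: M1 done=70, M2 done=78
  J4: M1 done=82, M2 done=87
  J2: M1 done=89, M2 done=92
= Sequence: J7 → J1 → J6 → J5 → J3 → J4 → J2, Makespan: 92


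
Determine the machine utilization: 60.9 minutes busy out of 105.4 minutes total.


Utilization = busy / total × 100
= 60.9 / 105.4 × 100
= 57.8%


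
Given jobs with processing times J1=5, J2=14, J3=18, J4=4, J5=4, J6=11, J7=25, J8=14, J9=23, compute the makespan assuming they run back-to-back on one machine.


Sequential makespan: sum all processing times
= 5 + 14 + 18 + 4 + 4 + 11 + 25 + 14 + 23
= 118 time units


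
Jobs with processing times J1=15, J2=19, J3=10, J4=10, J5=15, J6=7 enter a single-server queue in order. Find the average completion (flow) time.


Completion times:
  J1: completes at 15
  J2: completes at 34
  J3: completes at 44
  J4: completes at 54
  J5: completes at 69
  J6: completes at 76
Sum = 292
Average = 292/6
= 48.67


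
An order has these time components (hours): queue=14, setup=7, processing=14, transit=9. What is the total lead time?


Lead time = queue + setup + processing + transit
= 14 + 7 + 14 + 9
= 44 hours


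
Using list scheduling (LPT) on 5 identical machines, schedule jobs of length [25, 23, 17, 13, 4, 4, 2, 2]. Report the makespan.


Jobs (LPT sorted): [25, 23, 17, 13, 4, 4, 2, 2]
Machines: 5
  J=25 → Machine 1 (load: 0+25=25)
  J=23 → Machine 2 (load: 0+23=23)
  J=17 → Machine 3 (load: 0+17=17)
  J=13 → Machine 4 (load: 0+13=13)
  J=4 → Machine 5 (load: 0+4=4)
  J=4 → Machine 5 (load: 4+4=8)
  J=2 → Machine 5 (load: 8+2=10)
  J=2 → Machine 5 (load: 10+2=12)
Machine loads: [25, 23, 17, 13, 12]
Makespan = max = 25 time units


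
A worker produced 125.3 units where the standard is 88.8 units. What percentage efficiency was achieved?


Efficiency = (actual / standard) × 100
= (125.3 / 88.8) × 100
= 141.1%


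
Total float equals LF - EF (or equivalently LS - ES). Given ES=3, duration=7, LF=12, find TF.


EF = ES + duration = 3 + 7 = 10
LS = LF - duration = 12 - 7 = 5
Total Float = LF - EF = 12 - 10
(or LS - ES = 5 - 3)
= 2


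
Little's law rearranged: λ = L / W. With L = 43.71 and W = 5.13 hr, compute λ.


Little's law: L = λW → λ = L / W
= 43.71 / 5.13
= 8.52 per hour


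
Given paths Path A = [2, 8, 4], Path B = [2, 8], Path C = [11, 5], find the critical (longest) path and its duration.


Path A: 2 + 8 + 4 = 14
Path B: 2 + 8 = 10
Path C: 11 + 5 = 16
Critical path = longest = max(14, 10, 16)
= 16 (Path C)


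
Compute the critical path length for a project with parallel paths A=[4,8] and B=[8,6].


Path A: 4 + 8 = 12
Path B: 8 + 6 = 14
Critical path = longest = max(12, 14)
= 14 (Path B)


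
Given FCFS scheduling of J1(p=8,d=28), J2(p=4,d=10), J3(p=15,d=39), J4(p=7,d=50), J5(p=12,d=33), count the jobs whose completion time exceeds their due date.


Completion vs due date:
  J1: C=8, d=28 → on time
  J2: C=12, d=10 → TARDY
  J3: C=27, d=39 → on time
  J4: C=34, d=50 → on time
  J5: C=46, d=33 → TARDY
Tardy jobs: J2, J5
Count = 2


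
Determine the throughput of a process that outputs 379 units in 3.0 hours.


Throughput = units / time
= 379 / 3.0
= 126.3 units/hour


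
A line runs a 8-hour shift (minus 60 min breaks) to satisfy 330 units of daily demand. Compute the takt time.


Available = 8×60 - 60 = 420 min
Takt time = 420 / 330
= 1.27 min/unit


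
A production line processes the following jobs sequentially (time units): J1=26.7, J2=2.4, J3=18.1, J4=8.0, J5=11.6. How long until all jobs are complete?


Sequential makespan: sum all processing times
= 26.7 + 2.4 + 18.1 + 8.0 + 11.6
= 66.8 time units


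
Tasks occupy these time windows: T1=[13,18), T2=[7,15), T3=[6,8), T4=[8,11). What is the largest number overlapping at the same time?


Check each time point for overlaps:
  t=7: 2 tasks active (T2, T3)
Max concurrent = 2


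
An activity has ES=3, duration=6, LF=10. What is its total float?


EF = ES + duration = 3 + 6 = 9
LS = LF - duration = 10 - 6 = 4
Total Float = LF - EF = 10 - 9
(or LS - ES = 4 - 3)
= 1


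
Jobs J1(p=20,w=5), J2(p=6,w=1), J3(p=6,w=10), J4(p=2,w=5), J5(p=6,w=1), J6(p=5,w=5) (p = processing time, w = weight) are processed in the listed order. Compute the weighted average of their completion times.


Completion times:
  J1: C=20, w×C=5×20=100
  J2: C=26, w×C=1×26=26
  J3: C=32, w×C=10×32=320
  J4: C=34, w×C=5×34=170
  J5: C=40, w×C=1×40=40
  J6: C=45, w×C=5×45=225
Sum w×C = 881
Sum w = 27
Weighted avg = 881/27
= 32.63


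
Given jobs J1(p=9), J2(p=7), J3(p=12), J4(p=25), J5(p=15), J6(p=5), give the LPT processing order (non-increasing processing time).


LPT: sort by longest processing time first
  J4: p=25
  J5: p=15
  J3: p=12
  J1: p=9
  J2: p=7
  J6: p=5
Order: J4 → J5 → J3 → J1 → J2 → J6


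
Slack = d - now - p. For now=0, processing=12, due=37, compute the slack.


Slack = due - current_time - processing
= 37 - 0 - 12
= 25


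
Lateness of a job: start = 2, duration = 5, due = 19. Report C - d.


Completion = 2 + 5 = 7
Lateness = C - d = 7 - 19
= -12


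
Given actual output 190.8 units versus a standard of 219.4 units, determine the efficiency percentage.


Efficiency = (actual / standard) × 100
= (190.8 / 219.4) × 100
= 87.0%


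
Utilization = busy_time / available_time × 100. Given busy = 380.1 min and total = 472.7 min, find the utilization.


Utilization = busy / total × 100
= 380.1 / 472.7 × 100
= 80.4%


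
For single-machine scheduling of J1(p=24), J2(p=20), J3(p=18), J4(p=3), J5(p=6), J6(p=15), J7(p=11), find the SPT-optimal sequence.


SPT: sort by shortest processing time
  J4: p=3
  J5: p=6
  J7: p=11
  J6: p=15
  J3: p=18
  J2: p=20
  J1: p=24
Order: J4 → J5 → J7 → J6 → J3 → J2 → J1


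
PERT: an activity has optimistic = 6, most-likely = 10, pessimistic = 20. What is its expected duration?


te = (o + 4m + p) / 6
= (6 + 4×10 + 20) / 6
= (6 + 40 + 20) / 6
= 66 / 6
= 11.00


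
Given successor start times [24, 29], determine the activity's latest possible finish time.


LF = min of all successor start times
Successors start at: [24, 29]
LF = min(24, 29)
= 24


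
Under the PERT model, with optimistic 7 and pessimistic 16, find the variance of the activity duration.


σ² = ((p - o) / 6)² = (p - o)² / 36
= (16 - 7)² / 36
= 9² / 36
= 81 / 36
= 2.2500


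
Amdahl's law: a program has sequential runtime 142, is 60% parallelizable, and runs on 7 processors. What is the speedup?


Amdahl's law: T_p = T × ((1-p) + p/N)
= 142 × ((1-0.6) + 0.6/7)
= 142 × (0.40 + 0.0857)
= 142 × 0.4857
= 68.97
Speedup = 142/68.97
= 2.06×


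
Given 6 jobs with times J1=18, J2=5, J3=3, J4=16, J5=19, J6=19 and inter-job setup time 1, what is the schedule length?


Makespan = Σ processing + (n-1) × setup
= (18 + 5 + 3 + 16 + 19 + 19) + (6-1)×1
= 80 + 5
= 85 time units


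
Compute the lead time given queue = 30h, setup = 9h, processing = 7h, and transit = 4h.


Lead time = queue + setup + processing + transit
= 30 + 9 + 7 + 4
= 50 hours


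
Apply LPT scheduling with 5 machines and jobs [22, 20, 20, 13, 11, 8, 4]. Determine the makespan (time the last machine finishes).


Jobs (LPT sorted): [22, 20, 20, 13, 11, 8, 4]
Machines: 5
  J=22 → Machine 1 (load: 0+22=22)
  J=20 → Machine 2 (load: 0+20=20)
  J=20 → Machine 3 (load: 0+20=20)
  J=13 → Machine 4 (load: 0+13=13)
  J=11 → Machine 5 (load: 0+11=11)
  J=8 → Machine 5 (load: 11+8=19)
  J=4 → Machine 4 (load: 13+4=17)
Machine loads: [22, 20, 20, 17, 19]
Makespan = max = 22 time units


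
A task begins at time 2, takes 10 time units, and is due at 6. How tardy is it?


Completion = start + processing = 2 + 10 = 12
Tardiness = max(0, C - d) = max(0, 12 - 6)
= max(0, 6)
= 6


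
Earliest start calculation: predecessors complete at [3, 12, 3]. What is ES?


ES = max of all predecessor completion times
Predecessors: [3, 12, 3]
ES = max(3, 12, 3)
= 12


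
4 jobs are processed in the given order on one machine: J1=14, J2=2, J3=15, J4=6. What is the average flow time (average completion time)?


Completion times:
  J1: completes at 14
  J2: completes at 16
  J3: completes at 31
  J4: completes at 37
Sum = 98
Average = 98/4
= 24.50


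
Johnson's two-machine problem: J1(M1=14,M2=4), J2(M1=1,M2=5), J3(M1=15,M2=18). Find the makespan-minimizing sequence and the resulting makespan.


Johnson's rule:
Group 1 (M1≤M2, sort by M1): ['J2', 'J3']
Group 2 (M1>M2, sort desc M2): ['J1']
Sequence: J2 → J3 → J1
Makespan calculation:
  J2: M1 done=1, M2 done=6
  J3: M1 done=16, M2 done=34
  J1: M1 done=30, M2 done=38
= Sequence: J2 → J3 → J1, Makespan: 38


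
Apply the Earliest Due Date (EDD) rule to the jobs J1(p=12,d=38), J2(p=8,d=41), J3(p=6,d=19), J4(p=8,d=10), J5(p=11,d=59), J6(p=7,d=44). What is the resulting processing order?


EDD: sort by earliest due date
  J4: d=10, p=8
  J3: d=19, p=6
  J1: d=38, p=12
  J2: d=41, p=8
  J6: d=44, p=7
  J5: d=59, p=11
Order: J4 → J3 → J1 → J2 → J6 → J5


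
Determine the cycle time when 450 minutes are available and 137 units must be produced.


Cycle time = available time / demand
= 450 / 137
= 3.28 min/unit


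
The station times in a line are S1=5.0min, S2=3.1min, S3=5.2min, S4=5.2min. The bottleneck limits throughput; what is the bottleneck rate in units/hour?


Bottleneck = longest station time
Station times: [5.0, 3.1, 5.2, 5.2]
Max = 5.2 min
Rate = 60 / 5.2
= 11.54 units/hour (bottleneck: 5.2min)


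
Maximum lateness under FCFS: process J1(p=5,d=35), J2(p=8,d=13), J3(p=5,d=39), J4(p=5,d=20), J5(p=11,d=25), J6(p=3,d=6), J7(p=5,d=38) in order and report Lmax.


Lateness per job (L = C - d):
  J1: C=5, d=35, L=-30
  J2: C=13, d=13, L=0
  J3: C=18, d=39, L=-21
  J4: C=23, d=20, L=3
  J5: C=34, d=25, L=9
  J6: C=37, d=6, L=31
  J7: C=42, d=38, L=4
Lmax = max(-30, 0, -21, 3, 9, 31, 4)
= 31


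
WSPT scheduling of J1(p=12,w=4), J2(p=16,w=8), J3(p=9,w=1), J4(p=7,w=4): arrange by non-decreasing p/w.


WSPT (Smith's rule): sort by p/w ascending
  J4: p/w = 7/4 = 1.750
  J2: p/w = 16/8 = 2.000
  J1: p/w = 12/4 = 3.000
  J3: p/w = 9/1 = 9.000
Order: J4 → J2 → J1 → J3


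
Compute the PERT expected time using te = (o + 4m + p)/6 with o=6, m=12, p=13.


te = (o + 4m + p) / 6
= (6 + 4×12 + 13) / 6
= (6 + 48 + 13) / 6
= 67 / 6
= 11.17


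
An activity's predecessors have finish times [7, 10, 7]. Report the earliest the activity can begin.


ES = max of all predecessor completion times
Predecessors: [7, 10, 7]
ES = max(7, 10, 7)
= 10


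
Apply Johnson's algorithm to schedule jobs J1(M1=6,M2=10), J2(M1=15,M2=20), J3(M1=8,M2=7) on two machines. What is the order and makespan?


Johnson's rule:
Group 1 (M1≤M2, sort by M1): ['J1', 'J2']
Group 2 (M1>M2, sort desc M2): ['J3']
Sequence: J1 → J2 → J3
Makespan calculation:
  J1: M1 done=6, M2 done=16
  J2: M1 done=21, M2 done=41
  J3: M1 done=29, M2 done=48
= Sequence: J1 → J2 → J3, Makespan: 48


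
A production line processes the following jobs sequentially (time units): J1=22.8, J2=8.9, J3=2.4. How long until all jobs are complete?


Sequential makespan: sum all processing times
= 22.8 + 8.9 + 2.4
= 34.1 time units


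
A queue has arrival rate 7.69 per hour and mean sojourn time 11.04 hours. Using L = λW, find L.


Little's law: L = λ × W
= 7.69 × 11.04
= 84.90


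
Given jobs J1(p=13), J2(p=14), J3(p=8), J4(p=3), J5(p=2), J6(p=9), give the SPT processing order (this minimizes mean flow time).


SPT: sort by shortest processing time
  J5: p=2
  J4: p=3
  J3: p=8
  J6: p=9
  J1: p=13
  J2: p=14
Order: J5 → J4 → J3 → J6 → J1 → J2


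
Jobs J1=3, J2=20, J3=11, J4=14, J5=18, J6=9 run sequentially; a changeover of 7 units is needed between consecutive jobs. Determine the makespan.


Makespan = Σ processing + (n-1) × setup
= (3 + 20 + 11 + 14 + 18 + 9) + (6-1)×7
= 75 + 35
= 110 time units


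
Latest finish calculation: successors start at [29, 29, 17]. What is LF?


LF = min of all successor start times
Successors start at: [29, 29, 17]
LF = min(29, 29, 17)
= 17


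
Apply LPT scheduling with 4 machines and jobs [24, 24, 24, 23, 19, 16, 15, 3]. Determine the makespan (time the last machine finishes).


Jobs (LPT sorted): [24, 24, 24, 23, 19, 16, 15, 3]
Machines: 4
  J=24 → Machine 1 (load: 0+24=24)
  J=24 → Machine 2 (load: 0+24=24)
  J=24 → Machine 3 (load: 0+24=24)
  J=23 → Machine 4 (load: 0+23=23)
  J=19 → Machine 4 (load: 23+19=42)
  J=16 → Machine 1 (load: 24+16=40)
  J=15 → Machine 2 (load: 24+15=39)
  J=3 → Machine 3 (load: 24+3=27)
Machine loads: [40, 39, 27, 42]
Makespan = max = 42 time units


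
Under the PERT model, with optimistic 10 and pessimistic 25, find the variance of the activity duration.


σ² = ((p - o) / 6)² = (p - o)² / 36
= (25 - 10)² / 36
= 15² / 36
= 225 / 36
= 6.2500


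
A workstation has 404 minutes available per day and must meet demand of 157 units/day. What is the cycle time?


Cycle time = available time / demand
= 404 / 157
= 2.57 min/unit


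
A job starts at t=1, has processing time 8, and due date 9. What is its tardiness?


Completion = start + processing = 1 + 8 = 9
Tardiness = max(0, C - d) = max(0, 9 - 9)
= max(0, 0)
= 0


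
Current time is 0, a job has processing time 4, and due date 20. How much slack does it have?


Slack = due - current_time - processing
= 20 - 0 - 4
= 16


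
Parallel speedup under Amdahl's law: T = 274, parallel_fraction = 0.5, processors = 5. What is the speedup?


Amdahl's law: T_p = T × ((1-p) + p/N)
= 274 × ((1-0.5) + 0.5/5)
= 274 × (0.50 + 0.1000)
= 274 × 0.6000
= 164.40
Speedup = 274/164.40
= 1.67×


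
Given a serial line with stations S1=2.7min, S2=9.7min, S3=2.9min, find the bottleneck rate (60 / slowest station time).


Bottleneck = longest station time
Station times: [2.7, 9.7, 2.9]
Max = 9.7 min
Rate = 60 / 9.7
= 6.19 units/hour (bottleneck: 9.7min)


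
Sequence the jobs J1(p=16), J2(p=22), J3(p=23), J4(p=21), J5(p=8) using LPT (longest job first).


LPT: sort by longest processing time first
  J3: p=23
  J2: p=22
  J4: p=21
  J1: p=16
  J5: p=8
Order: J3 → J2 → J4 → J1 → J5


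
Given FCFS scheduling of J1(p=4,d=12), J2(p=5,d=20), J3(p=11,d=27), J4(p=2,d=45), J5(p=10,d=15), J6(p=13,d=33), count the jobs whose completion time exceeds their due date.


Completion vs due date:
  J1: C=4, d=12 → on time
  J2: C=9, d=20 → on time
  J3: C=20, d=27 → on time
  J4: C=22, d=45 → on time
  J5: C=32, d=15 → TARDY
  J6: C=45, d=33 → TARDY
Tardy jobs: J5, J6
Count = 2


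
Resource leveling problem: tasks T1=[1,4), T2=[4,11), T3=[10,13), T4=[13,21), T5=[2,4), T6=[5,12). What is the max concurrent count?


Check each time point for overlaps:
  t=10: 3 tasks active (T2, T3, T6)
Max concurrent = 3


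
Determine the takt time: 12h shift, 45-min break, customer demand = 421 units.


Available = 12×60 - 45 = 675 min
Takt time = 675 / 421
= 1.60 min/unit


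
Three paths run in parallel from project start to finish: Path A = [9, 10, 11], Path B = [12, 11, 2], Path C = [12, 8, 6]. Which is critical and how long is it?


Path A: 9 + 10 + 11 = 30
Path B: 12 + 11 + 2 = 25
Path C: 12 + 8 + 6 = 26
Critical path = longest = max(30, 25, 26)
= 30 (Path A)


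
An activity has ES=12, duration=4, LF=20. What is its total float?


EF = ES + duration = 12 + 4 = 16
LS = LF - duration = 20 - 4 = 16
Total Float = LF - EF = 20 - 16
(or LS - ES = 16 - 12)
= 4


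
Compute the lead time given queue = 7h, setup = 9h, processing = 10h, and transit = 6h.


Lead time = queue + setup + processing + transit
= 7 + 9 + 10 + 6
= 32 hours


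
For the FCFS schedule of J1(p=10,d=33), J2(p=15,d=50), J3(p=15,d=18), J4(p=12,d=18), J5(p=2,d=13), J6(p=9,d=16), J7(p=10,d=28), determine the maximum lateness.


Lateness per job (L = C - d):
  J1: C=10, d=33, L=-23
  J2: C=25, d=50, L=-25
  J3: C=40, d=18, L=22
  J4: C=52, d=18, L=34
  J5: C=54, d=13, L=41
  J6: C=63, d=16, L=47
  J7: C=73, d=28, L=45
Lmax = max(-23, -25, 22, 34, 41, 47, 45)
= 47


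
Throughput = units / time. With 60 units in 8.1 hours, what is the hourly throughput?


Throughput = units / time
= 60 / 8.1
= 7.4 units/hour


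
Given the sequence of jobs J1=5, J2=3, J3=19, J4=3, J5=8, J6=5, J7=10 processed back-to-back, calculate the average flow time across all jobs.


Completion times:
  J1: completes at 5
  J2: completes at 8
  J3: completes at 27
  J4: completes at 30
  J5: completes at 38
  J6: completes at 43
  J7: completes at 53
Sum = 204
Average = 204/7
= 29.14


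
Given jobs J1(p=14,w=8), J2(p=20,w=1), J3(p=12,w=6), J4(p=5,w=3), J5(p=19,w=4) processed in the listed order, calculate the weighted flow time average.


Completion times:
  J1: C=14, w×C=8×14=112
  J2: C=34, w×C=1×34=34
  J3: C=46, w×C=6×46=276
  J4: C=51, w×C=3×51=153
  J5: C=70, w×C=4×70=280
Sum w×C = 855
Sum w = 22
Weighted avg = 855/22
= 38.86


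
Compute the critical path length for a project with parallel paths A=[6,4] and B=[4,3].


Path A: 6 + 4 = 10
Path B: 4 + 3 = 7
Critical path = longest = max(10, 7)
= 10 (Path A)


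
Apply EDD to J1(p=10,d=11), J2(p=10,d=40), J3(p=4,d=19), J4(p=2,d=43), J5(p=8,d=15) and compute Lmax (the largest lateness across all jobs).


EDD order: J1 → J5 → J3 → J2 → J4
Completion and lateness:
  J1: C=10, d=11, L=10-11=-1
  J5: C=18, d=15, L=18-15=3
  J3: C=22, d=19, L=22-19=3
  J2: C=32, d=40, L=32-40=-8
  J4: C=34, d=43, L=34-43=-9
Lmax = max(-1, 3, 3, -8, -9)
= 3


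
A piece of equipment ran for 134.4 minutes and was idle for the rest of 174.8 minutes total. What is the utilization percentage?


Utilization = busy / total × 100
= 134.4 / 174.8 × 100
= 76.9%


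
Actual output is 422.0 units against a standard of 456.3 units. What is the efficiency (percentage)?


Efficiency = (actual / standard) × 100
= (422.0 / 456.3) × 100
= 92.5%


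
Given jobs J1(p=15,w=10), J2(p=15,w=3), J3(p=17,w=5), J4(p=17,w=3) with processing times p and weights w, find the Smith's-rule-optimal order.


WSPT (Smith's rule): sort by p/w ascending
  J1: p/w = 15/10 = 1.500
  J3: p/w = 17/5 = 3.400
  J2: p/w = 15/3 = 5.000
  J4: p/w = 17/3 = 5.667
Order: J1 → J3 → J2 → J4


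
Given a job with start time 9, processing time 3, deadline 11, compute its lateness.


Completion = 9 + 3 = 12
Lateness = C - d = 12 - 11
= 1


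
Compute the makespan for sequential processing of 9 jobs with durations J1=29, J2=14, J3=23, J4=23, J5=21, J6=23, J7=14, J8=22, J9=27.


Sequential makespan: sum all processing times
= 29 + 14 + 23 + 23 + 21 + 23 + 14 + 22 + 27
= 196 time units


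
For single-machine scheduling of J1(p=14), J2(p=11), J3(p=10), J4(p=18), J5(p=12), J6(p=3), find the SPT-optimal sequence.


SPT: sort by shortest processing time
  J6: p=3
  J3: p=10
  J2: p=11
  J5: p=12
  J1: p=14
  J4: p=18
Order: J6 → J3 → J2 → J5 → J1 → J4


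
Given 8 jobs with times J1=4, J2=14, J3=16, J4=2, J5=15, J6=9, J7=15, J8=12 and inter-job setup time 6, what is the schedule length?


Makespan = Σ processing + (n-1) × setup
= (4 + 14 + 16 + 2 + 15 + 9 + 15 + 12) + (8-1)×6
= 87 + 42
= 129 time units


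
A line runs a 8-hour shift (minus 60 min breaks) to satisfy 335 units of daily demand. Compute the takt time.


Available = 8×60 - 60 = 420 min
Takt time = 420 / 335
= 1.25 min/unit


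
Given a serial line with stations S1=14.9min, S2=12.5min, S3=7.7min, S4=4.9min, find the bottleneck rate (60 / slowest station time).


Bottleneck = longest station time
Station times: [14.9, 12.5, 7.7, 4.9]
Max = 14.9 min
Rate = 60 / 14.9
= 4.03 units/hour (bottleneck: 14.9min)


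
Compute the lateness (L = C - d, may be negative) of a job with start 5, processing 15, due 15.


Completion = 5 + 15 = 20
Lateness = C - d = 20 - 15
= 5


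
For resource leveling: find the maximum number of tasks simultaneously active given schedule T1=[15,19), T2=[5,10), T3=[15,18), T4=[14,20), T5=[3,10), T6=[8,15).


Check each time point for overlaps:
  t=8: 3 tasks active (T2, T5, T6)
Max concurrent = 3


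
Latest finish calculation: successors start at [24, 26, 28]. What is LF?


LF = min of all successor start times
Successors start at: [24, 26, 28]
LF = min(24, 26, 28)
= 24


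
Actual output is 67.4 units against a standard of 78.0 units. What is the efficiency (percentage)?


Efficiency = (actual / standard) × 100
= (67.4 / 78.0) × 100
= 86.4%


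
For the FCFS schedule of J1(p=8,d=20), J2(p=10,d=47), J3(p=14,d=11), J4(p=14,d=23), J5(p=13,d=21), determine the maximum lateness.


Lateness per job (L = C - d):
  J1: C=8, d=20, L=-12
  J2: C=18, d=47, L=-29
  J3: C=32, d=11, L=21
  J4: C=46, d=23, L=23
  J5: C=59, d=21, L=38
Lmax = max(-12, -29, 21, 23, 38)
= 38


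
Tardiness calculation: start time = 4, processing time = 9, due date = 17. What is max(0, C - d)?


Completion = start + processing = 4 + 9 = 13
Tardiness = max(0, C - d) = max(0, 13 - 17)
= max(0, -4)
= 0


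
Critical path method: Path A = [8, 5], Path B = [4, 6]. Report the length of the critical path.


Path A: 8 + 5 = 13
Path B: 4 + 6 = 10
Critical path = longest = max(13, 10)
= 13 (Path A)


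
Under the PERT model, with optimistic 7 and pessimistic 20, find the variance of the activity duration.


σ² = ((p - o) / 6)² = (p - o)² / 36
= (20 - 7)² / 36
= 13² / 36
= 169 / 36
= 4.6944


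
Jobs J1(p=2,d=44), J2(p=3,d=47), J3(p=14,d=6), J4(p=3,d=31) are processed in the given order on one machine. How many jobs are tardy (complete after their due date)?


Completion vs due date:
  J1: C=2, d=44 → on time
  J2: C=5, d=47 → on time
  J3: C=19, d=6 → TARDY
  J4: C=22, d=31 → on time
Tardy jobs: J3
Count = 1


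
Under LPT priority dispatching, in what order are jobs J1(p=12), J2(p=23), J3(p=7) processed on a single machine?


LPT: sort by longest processing time first
  J2: p=23
  J1: p=12
  J3: p=7
Order: J2 → J1 → J3


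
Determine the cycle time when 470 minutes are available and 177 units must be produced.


Cycle time = available time / demand
= 470 / 177
= 2.66 min/unit


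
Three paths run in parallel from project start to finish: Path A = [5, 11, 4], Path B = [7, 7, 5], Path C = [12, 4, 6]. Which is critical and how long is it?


Path A: 5 + 11 + 4 = 20
Path B: 7 + 7 + 5 = 19
Path C: 12 + 4 + 6 = 22
Critical path = longest = max(20, 19, 22)
= 22 (Path C)


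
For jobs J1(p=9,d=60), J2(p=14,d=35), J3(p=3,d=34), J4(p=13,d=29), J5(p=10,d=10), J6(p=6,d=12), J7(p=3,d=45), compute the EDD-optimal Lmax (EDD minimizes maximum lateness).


EDD order: J5 → J6 → J4 → J3 → J2 → J7 → J1
Completion and lateness:
  J5: C=10, d=10, L=10-10=0
  J6: C=16, d=12, L=16-12=4
  J4: C=29, d=29, L=29-29=0
  J3: C=32, d=34, L=32-34=-2
  J2: C=46, d=35, L=46-35=11
  J7: C=49, d=45, L=49-45=4
  J1: C=58, d=60, L=58-60=-2
Lmax = max(0, 4, 0, -2, 11, 4, -2)
= 11


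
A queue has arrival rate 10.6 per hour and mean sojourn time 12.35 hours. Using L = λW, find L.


Little's law: L = λ × W
= 10.6 × 12.35
= 130.91


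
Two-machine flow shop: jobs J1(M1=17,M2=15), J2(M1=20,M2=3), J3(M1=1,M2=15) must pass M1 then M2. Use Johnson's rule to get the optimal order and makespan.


Johnson's rule:
Group 1 (M1≤M2, sort by M1): ['J3']
Group 2 (M1>M2, sort desc M2): ['J1', 'J2']
Sequence: J3 → J1 → J2
Makespan calculation:
  J3: M1 done=1, M2 done=16
  J1: M1 done=18, M2 done=33
  J2: M1 done=38, M2 done=41
= Sequence: J3 → J1 → J2, Makespan: 41


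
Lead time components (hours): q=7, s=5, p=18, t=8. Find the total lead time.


Lead time = queue + setup + processing + transit
= 7 + 5 + 18 + 8
= 38 hours


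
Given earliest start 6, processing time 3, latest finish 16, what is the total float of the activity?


EF = ES + duration = 6 + 3 = 9
LS = LF - duration = 16 - 3 = 13
Total Float = LF - EF = 16 - 9
(or LS - ES = 13 - 6)
= 7


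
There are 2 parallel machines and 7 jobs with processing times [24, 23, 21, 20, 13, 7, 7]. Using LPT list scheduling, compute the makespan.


Jobs (LPT sorted): [24, 23, 21, 20, 13, 7, 7]
Machines: 2
  J=24 → Machine 1 (load: 0+24=24)
  J=23 → Machine 2 (load: 0+23=23)
  J=21 → Machine 2 (load: 23+21=44)
  J=20 → Machine 1 (load: 24+20=44)
  J=13 → Machine 1 (load: 44+13=57)
  J=7 → Machine 2 (load: 44+7=51)
  J=7 → Machine 2 (load: 51+7=58)
Machine loads: [57, 58]
Makespan = max = 58 time units


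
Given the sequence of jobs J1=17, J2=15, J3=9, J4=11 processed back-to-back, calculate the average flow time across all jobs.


Completion times:
  J1: completes at 17
  J2: completes at 32
  J3: completes at 41
  J4: completes at 52
Sum = 142
Average = 142/4
= 35.50


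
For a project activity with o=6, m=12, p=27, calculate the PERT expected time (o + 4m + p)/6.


te = (o + 4m + p) / 6
= (6 + 4×12 + 27) / 6
= (6 + 48 + 27) / 6
= 81 / 6
= 13.50


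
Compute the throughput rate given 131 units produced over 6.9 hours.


Throughput = units / time
= 131 / 6.9
= 19.0 units/hour


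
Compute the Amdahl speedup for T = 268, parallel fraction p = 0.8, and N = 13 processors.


Amdahl's law: T_p = T × ((1-p) + p/N)
= 268 × ((1-0.8) + 0.8/13)
= 268 × (0.20 + 0.0615)
= 268 × 0.2615
= 70.09
Speedup = 268/70.09
= 3.82×


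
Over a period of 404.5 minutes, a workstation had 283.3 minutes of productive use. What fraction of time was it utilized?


Utilization = busy / total × 100
= 283.3 / 404.5 × 100
= 70.0%


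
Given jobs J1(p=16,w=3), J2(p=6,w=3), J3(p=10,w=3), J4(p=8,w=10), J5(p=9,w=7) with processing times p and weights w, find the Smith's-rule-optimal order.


WSPT (Smith's rule): sort by p/w ascending
  J4: p/w = 8/10 = 0.800
  J5: p/w = 9/7 = 1.286
  J2: p/w = 6/3 = 2.000
  J3: p/w = 10/3 = 3.333
  J1: p/w = 16/3 = 5.333
Order: J4 → J5 → J2 → J3 → J1


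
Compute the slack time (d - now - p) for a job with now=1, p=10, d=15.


Slack = due - current_time - processing
= 15 - 1 - 10
= 4


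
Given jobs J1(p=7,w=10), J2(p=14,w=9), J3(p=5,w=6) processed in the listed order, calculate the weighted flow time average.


Completion times:
  J1: C=7, w×C=10×7=70
  J2: C=21, w×C=9×21=189
  J3: C=26, w×C=6×26=156
Sum w×C = 415
Sum w = 25
Weighted avg = 415/25
= 16.60


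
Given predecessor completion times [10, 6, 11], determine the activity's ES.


ES = max of all predecessor completion times
Predecessors: [10, 6, 11]
ES = max(10, 6, 11)
= 11


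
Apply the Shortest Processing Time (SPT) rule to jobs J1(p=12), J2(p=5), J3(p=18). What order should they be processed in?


SPT: sort by shortest processing time
  J2: p=5
  J1: p=12
  J3: p=18
Order: J2 → J1 → J3


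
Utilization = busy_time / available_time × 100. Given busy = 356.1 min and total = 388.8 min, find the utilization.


Utilization = busy / total × 100
= 356.1 / 388.8 × 100
= 91.6%


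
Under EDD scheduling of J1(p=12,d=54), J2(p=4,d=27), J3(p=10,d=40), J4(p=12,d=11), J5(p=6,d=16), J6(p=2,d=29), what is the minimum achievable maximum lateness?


EDD order: J4 → J5 → J2 → J6 → J3 → J1
Completion and lateness:
  J4: C=12, d=11, L=12-11=1
  J5: C=18, d=16, L=18-16=2
  J2: C=22, d=27, L=22-27=-5
  J6: C=24, d=29, L=24-29=-5
  J3: C=34, d=40, L=34-40=-6
  J1: C=46, d=54, L=46-54=-8
Lmax = max(1, 2, -5, -5, -6, -8)
= 2


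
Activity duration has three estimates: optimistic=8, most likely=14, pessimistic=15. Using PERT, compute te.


te = (o + 4m + p) / 6
= (8 + 4×14 + 15) / 6
= (8 + 56 + 15) / 6
= 79 / 6
= 13.17


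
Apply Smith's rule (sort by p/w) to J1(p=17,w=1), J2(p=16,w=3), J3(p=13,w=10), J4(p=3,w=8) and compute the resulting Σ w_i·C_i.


WSPT order (by p/w): J4 → J3 → J2 → J1
  J4: C=3, w·C=8×3=24
  J3: C=16, w·C=10×16=160
  J2: C=32, w·C=3×32=96
  J1: C=49, w·C=1×49=49
Σ w·C = 329
= 329


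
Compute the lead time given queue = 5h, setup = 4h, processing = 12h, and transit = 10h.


Lead time = queue + setup + processing + transit
= 5 + 4 + 12 + 10
= 31 hours


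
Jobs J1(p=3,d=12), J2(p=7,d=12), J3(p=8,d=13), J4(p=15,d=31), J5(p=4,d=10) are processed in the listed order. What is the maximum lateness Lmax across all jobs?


Lateness per job (L = C - d):
  J1: C=3, d=12, L=-9
  J2: C=10, d=12, L=-2
  J3: C=18, d=13, L=5
  J4: C=33, d=31, L=2
  J5: C=37, d=10, L=27
Lmax = max(-9, -2, 5, 2, 27)
= 27


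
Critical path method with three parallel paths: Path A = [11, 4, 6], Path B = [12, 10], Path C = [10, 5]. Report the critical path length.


Path A: 11 + 4 + 6 = 21
Path B: 12 + 10 = 22
Path C: 10 + 5 = 15
Critical path = longest = max(21, 22, 15)
= 22 (Path B)


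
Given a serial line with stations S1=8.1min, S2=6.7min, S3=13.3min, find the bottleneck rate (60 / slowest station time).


Bottleneck = longest station time
Station times: [8.1, 6.7, 13.3]
Max = 13.3 min
Rate = 60 / 13.3
= 4.51 units/hour (bottleneck: 13.3min)


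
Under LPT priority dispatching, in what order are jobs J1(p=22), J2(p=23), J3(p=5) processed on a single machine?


LPT: sort by longest processing time first
  J2: p=23
  J1: p=22
  J3: p=5
Order: J2 → J1 → J3


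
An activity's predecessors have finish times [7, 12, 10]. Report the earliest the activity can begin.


ES = max of all predecessor completion times
Predecessors: [7, 12, 10]
ES = max(7, 12, 10)
= 12


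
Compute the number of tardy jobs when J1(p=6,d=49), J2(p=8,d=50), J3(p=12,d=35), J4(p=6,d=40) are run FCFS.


Completion vs due date:
  J1: C=6, d=49 → on time
  J2: C=14, d=50 → on time
  J3: C=26, d=35 → on time
  J4: C=32, d=40 → on time
Tardy jobs: none
Count = 0


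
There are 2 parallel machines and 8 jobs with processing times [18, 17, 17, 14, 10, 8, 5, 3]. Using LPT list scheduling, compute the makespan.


Jobs (LPT sorted): [18, 17, 17, 14, 10, 8, 5, 3]
Machines: 2
  J=18 → Machine 1 (load: 0+18=18)
  J=17 → Machine 2 (load: 0+17=17)
  J=17 → Machine 2 (load: 17+17=34)
  J=14 → Machine 1 (load: 18+14=32)
  J=10 → Machine 1 (load: 32+10=42)
  J=8 → Machine 2 (load: 34+8=42)
  J=5 → Machine 1 (load: 42+5=47)
  J=3 → Machine 2 (load: 42+3=45)
Machine loads: [47, 45]
Makespan = max = 47 time units


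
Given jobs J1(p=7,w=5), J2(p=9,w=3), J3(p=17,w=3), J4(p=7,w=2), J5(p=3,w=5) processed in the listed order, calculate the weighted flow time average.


Completion times:
  J1: C=7, w×C=5×7=35
  J2: C=16, w×C=3×16=48
  J3: C=33, w×C=3×33=99
  J4: C=40, w×C=2×40=80
  J5: C=43, w×C=5×43=215
Sum w×C = 477
Sum w = 18
Weighted avg = 477/18
= 26.50


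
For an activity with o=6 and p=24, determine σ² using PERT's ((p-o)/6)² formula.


σ² = ((p - o) / 6)² = (p - o)² / 36
= (24 - 6)² / 36
= 18² / 36
= 324 / 36
= 9.0000


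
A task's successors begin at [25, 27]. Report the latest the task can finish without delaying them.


LF = min of all successor start times
Successors start at: [25, 27]
LF = min(25, 27)
= 25


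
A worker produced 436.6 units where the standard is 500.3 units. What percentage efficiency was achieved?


Efficiency = (actual / standard) × 100
= (436.6 / 500.3) × 100
= 87.3%


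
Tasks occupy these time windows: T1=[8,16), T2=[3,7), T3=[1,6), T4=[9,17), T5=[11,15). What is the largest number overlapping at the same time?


Check each time point for overlaps:
  t=11: 3 tasks active (T1, T4, T5)
Max concurrent = 3


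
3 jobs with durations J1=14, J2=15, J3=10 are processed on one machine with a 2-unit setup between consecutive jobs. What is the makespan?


Makespan = Σ processing + (n-1) × setup
= (14 + 15 + 10) + (3-1)×2
= 39 + 4
= 43 time units


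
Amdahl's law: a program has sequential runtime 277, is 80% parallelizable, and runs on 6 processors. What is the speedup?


Amdahl's law: T_p = T × ((1-p) + p/N)
= 277 × ((1-0.8) + 0.8/6)
= 277 × (0.20 + 0.1333)
= 277 × 0.3333
= 92.33
Speedup = 277/92.33
= 3.00×


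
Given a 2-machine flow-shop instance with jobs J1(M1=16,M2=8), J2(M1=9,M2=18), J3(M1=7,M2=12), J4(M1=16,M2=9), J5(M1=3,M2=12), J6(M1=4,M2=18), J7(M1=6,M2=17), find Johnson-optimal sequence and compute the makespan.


Johnson's rule:
Group 1 (M1≤M2, sort by M1): ['J5', 'J6', 'J7', 'J3', 'J2']
Group 2 (M1>M2, sort desc M2): ['J4', 'J1']
Sequence: J5 → J6 → J7 → J3 → J2 → J4 → J1
Makespan calculation:
  J5: M1 done=3, M2 done=15
  J6: M1 done=7, M2 done=33
  J7: M1 done=13, M2 done=50
  J3: M1 done=20, M2 done=62
  J2: M1 done=29, M2 done=80
  J4: M1 done=45, M2 done=89
  J1: M1 done=61, M2 done=97
= Sequence: J5 → J6 → J7 → J3 → J2 → J4 → J1, Makespan: 97


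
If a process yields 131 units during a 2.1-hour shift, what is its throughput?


Throughput = units / time
= 131 / 2.1
= 62.4 units/hour


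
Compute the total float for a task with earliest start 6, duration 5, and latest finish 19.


EF = ES + duration = 6 + 5 = 11
LS = LF - duration = 19 - 5 = 14
Total Float = LF - EF = 19 - 11
(or LS - ES = 14 - 6)
= 8


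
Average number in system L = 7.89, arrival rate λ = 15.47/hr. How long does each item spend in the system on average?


Little's law: L = λW → W = L / λ
= 7.89 / 15.47
= 0.51 hours


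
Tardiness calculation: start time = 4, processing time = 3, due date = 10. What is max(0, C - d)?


Completion = start + processing = 4 + 3 = 7
Tardiness = max(0, C - d) = max(0, 7 - 10)
= max(0, -3)
= 0


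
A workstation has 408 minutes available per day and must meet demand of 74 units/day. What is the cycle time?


Cycle time = available time / demand
= 408 / 74
= 5.51 min/unit


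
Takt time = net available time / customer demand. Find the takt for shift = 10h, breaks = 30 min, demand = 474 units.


Available = 10×60 - 30 = 570 min
Takt time = 570 / 474
= 1.20 min/unit


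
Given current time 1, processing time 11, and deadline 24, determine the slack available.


Slack = due - current_time - processing
= 24 - 1 - 11
= 12


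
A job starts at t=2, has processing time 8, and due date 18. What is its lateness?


Completion = 2 + 8 = 10
Lateness = C - d = 10 - 18
= -8


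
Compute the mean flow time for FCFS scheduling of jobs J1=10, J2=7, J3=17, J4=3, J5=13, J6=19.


Completion times:
  J1: completes at 10
  J2: completes at 17
  J3: completes at 34
  J4: completes at 37
  J5: completes at 50
  J6: completes at 69
Sum = 217
Average = 217/6
= 36.17


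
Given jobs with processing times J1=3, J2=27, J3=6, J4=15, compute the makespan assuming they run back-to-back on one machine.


Sequential makespan: sum all processing times
= 3 + 27 + 6 + 15
= 51 time units


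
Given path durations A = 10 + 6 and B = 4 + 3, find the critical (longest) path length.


Path A: 10 + 6 = 16
Path B: 4 + 3 = 7
Critical path = longest = max(16, 7)
= 16 (Path A)


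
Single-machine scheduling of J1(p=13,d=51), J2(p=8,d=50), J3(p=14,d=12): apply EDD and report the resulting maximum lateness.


EDD order: J3 → J2 → J1
Completion and lateness:
  J3: C=14, d=12, L=14-12=2
  J2: C=22, d=50, L=22-50=-28
  J1: C=35, d=51, L=35-51=-16
Lmax = max(2, -28, -16)
= 2


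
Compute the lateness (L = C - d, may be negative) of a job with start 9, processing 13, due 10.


Completion = 9 + 13 = 22
Lateness = C - d = 22 - 10
= 12


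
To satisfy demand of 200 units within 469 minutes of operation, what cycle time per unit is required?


Cycle time = available time / demand
= 469 / 200
= 2.35 min/unit


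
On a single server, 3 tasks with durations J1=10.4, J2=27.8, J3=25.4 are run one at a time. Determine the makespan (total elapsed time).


Sequential makespan: sum all processing times
= 10.4 + 27.8 + 25.4
= 63.6 time units


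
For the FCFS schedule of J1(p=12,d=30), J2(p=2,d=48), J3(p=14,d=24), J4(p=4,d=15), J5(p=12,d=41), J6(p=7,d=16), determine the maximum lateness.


Lateness per job (L = C - d):
  J1: C=12, d=30, L=-18
  J2: C=14, d=48, L=-34
  J3: C=28, d=24, L=4
  J4: C=32, d=15, L=17
  J5: C=44, d=41, L=3
  J6: C=51, d=16, L=35
Lmax = max(-18, -34, 4, 17, 3, 35)
= 35


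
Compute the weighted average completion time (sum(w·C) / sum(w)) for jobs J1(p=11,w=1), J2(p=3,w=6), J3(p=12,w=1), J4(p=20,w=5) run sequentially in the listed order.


Completion times:
  J1: C=11, w×C=1×11=11
  J2: C=14, w×C=6×14=84
  J3: C=26, w×C=1×26=26
  J4: C=46, w×C=5×46=230
Sum w×C = 351
Sum w = 13
Weighted avg = 351/13
= 27.00


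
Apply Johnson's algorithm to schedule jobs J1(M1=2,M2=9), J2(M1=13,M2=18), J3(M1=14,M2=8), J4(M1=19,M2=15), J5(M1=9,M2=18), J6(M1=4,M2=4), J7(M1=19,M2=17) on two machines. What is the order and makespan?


Johnson's rule:
Group 1 (M1≤M2, sort by M1): ['J1', 'J6', 'J5', 'J2']
Group 2 (M1>M2, sort desc M2): ['J7', 'J4', 'J3']
Sequence: J1 → J6 → J5 → J2 → J7 → J4 → J3
Makespan calculation:
  J1: M1 done=2, M2 done=11
  J6: M1 done=6, M2 done=15
  J5: M1 done=15, M2 done=33
  J2: M1 done=28, M2 done=51
  J7: M1 done=47, M2 done=68
  J4: M1 done=66, M2 done=83
  J3: M1 done=80, M2 done=91
= Sequence: J1 → J6 → J5 → J2 → J7 → J4 → J3, Makespan: 91


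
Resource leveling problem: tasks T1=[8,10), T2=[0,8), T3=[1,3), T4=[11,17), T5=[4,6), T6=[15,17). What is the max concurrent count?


Check each time point for overlaps:
  t=1: 2 tasks active (T2, T3)
Max concurrent = 2


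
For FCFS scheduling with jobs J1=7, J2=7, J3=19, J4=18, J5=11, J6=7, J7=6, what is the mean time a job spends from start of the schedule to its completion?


Completion times:
  J1: completes at 7
  J2: completes at 14
  J3: completes at 33
  J4: completes at 51
  J5: completes at 62
  J6: completes at 69
  J7: completes at 75
Sum = 311
Average = 311/7
= 44.43
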